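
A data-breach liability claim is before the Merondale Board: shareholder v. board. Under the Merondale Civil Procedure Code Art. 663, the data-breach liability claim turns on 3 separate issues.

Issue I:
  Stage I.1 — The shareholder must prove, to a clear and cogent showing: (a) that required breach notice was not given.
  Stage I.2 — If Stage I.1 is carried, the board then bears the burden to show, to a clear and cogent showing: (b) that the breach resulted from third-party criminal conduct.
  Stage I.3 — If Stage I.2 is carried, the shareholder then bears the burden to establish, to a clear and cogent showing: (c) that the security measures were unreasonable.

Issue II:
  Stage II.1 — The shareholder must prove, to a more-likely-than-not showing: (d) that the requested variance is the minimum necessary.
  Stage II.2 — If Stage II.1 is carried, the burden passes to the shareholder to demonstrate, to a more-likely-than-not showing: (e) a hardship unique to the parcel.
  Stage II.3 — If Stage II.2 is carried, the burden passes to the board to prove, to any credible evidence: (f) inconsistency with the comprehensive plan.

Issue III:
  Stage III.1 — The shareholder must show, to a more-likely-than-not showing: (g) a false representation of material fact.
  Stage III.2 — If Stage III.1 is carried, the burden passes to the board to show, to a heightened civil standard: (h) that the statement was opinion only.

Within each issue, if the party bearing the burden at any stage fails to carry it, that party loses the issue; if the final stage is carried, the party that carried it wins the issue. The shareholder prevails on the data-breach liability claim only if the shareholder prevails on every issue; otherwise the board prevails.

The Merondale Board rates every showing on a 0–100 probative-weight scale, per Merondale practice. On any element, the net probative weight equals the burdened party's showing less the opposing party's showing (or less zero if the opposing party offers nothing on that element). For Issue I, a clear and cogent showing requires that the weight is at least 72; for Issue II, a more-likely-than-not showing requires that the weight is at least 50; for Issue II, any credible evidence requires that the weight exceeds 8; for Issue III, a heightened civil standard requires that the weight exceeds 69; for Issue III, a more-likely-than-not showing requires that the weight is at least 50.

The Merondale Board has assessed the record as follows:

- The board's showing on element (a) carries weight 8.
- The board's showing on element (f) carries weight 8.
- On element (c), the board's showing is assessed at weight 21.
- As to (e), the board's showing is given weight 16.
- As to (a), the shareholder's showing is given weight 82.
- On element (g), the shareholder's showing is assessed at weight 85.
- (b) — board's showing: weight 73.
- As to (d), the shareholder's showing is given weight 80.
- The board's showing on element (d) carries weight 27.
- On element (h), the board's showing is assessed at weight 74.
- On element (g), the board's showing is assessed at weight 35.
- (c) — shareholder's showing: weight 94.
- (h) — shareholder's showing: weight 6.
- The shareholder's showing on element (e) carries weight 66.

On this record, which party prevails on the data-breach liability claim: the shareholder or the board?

— Issue I —
At Stage I.1 the shareholder must meet a clear and cogent showing (weight is at least 72): on (a) the weight is 82 less the opposing 8 gives net 74, which does reach 72, so (a) meets the standard.
  Stage I.1 carried; the burden shifts to the board.
At Stage I.2 the board must meet a clear and cogent showing (weight is at least 72): on (b) the weight is 73, ≥ 72, so (b) meets the standard.
  All elements met. The burden passes to the shareholder.
At Stage I.3 the shareholder must meet a clear and cogent showing (weight is at least 72): on (c) the weight is 94 less the opposing 21 gives net 73, which does reach 72, so (c) meets the standard.
  All elements met at the final stage.
All stages carried — the shareholder prevails on this issue.
— Issue II —
Stage II.1 — burden on shareholder; standard: a more-likely-than-not showing (weight is at least 50).
    (d): 80 − 27 = 53 ≥ 50 [met]
  Stage II.1 is satisfied; the shareholder continues to bear the burden.
Stage II.2 — burden on shareholder; standard: a more-likely-than-not showing (weight is at least 50).
    (e): 66 − 16 = 50 ≥ 50 [met]
  Stage II.2 carried; the burden shifts to the board.
Stage II.3 — burden on board; standard: any credible evidence (weight exceeds 8).
    (f): 8 ≤ 8 [not met]
  Stage II.3 not carried; the board fails its burden.
The analysis ends at Stage II.3; the shareholder prevails on this issue.
— Issue III —
Stage III.1 — burden on shareholder; standard: a more-likely-than-not showing (weight is at least 50).
    (g): 85 − 35 = 50 ≥ 50 [met]
  All elements met. The burden passes to the board.
Stage III.2 — burden on board; standard: a heightened civil standard (weight exceeds 69).
    (h): 74 − 6 = 68 ≤ 69 [not met]
  Not every element is met, so the board fails to carry Stage III.2.
The analysis ends at Stage III.2; the shareholder prevails on this issue.
Per-issue: Issue I → shareholder; Issue II → shareholder; Issue III → shareholder. The shareholder must prevail on every issue; overall, the shareholder prevails.

shareholder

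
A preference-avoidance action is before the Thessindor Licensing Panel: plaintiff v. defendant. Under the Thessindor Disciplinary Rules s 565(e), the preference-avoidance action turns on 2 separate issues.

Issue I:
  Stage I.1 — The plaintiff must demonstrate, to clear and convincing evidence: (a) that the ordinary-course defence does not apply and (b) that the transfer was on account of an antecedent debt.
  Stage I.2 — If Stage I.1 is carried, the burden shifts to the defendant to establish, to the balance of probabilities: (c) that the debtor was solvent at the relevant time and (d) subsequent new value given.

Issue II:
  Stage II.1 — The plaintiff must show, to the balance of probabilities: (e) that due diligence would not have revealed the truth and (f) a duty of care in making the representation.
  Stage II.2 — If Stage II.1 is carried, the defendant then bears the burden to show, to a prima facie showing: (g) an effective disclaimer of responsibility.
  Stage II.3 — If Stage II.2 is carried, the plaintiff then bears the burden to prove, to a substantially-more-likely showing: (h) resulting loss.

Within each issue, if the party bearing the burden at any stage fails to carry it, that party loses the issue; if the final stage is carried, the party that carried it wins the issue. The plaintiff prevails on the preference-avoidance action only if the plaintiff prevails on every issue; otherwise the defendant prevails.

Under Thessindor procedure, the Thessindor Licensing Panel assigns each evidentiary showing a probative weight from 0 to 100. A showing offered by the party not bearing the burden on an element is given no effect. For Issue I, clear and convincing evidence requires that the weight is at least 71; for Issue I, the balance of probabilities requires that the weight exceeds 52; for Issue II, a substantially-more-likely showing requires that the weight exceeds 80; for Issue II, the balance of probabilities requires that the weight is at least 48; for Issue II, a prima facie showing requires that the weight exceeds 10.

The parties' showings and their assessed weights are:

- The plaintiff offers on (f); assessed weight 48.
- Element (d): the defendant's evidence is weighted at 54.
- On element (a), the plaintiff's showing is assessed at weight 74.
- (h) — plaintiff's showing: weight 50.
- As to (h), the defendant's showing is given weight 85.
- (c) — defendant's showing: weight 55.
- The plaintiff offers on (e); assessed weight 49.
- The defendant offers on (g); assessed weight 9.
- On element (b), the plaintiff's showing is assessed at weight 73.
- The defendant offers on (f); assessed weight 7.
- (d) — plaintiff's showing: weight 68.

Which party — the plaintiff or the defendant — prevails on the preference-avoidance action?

— Issue I —
Stage I.1 — burden on plaintiff; standard: clear and convincing evidence (weight is at least 71).
    (a): 74 ≥ 71 [met]
    (b): 73 ≥ 71 [met]
  The plaintiff carries Stage I.1; the defendant now bears the burden.
Stage I.2 — burden on defendant; standard: the balance of probabilities (weight exceeds 52).
    (c): 55 > 52 [met]
    (d): 54 (plaintiff's 68 disregarded) > 52 [met]
  Stage I.2 carried; the final stage is satisfied.
All stages carried — the defendant prevails on this issue.
— Issue II —
At Stage II.1 the plaintiff must meet the balance of probabilities (weight is at least 48): on (e) the weight is 49, which does reach 48, so (e) meets the standard; on (f) the weight is 48 (the defendant's 7 is given no effect), which does reach 48, so (f) meets the standard.
  All elements met. The burden passes to the defendant.
At Stage II.2 the defendant must meet a prima facie showing (weight exceeds 10): on (g) the weight is 9, ≤ 10, so (g) does not meet the standard.
  Stage II.2 not carried; the defendant fails its burden.
So the plaintiff prevails on this issue.
Per-issue: Issue I → defendant; Issue II → plaintiff. The plaintiff must prevail on every issue; overall, the defendant prevails.

defendant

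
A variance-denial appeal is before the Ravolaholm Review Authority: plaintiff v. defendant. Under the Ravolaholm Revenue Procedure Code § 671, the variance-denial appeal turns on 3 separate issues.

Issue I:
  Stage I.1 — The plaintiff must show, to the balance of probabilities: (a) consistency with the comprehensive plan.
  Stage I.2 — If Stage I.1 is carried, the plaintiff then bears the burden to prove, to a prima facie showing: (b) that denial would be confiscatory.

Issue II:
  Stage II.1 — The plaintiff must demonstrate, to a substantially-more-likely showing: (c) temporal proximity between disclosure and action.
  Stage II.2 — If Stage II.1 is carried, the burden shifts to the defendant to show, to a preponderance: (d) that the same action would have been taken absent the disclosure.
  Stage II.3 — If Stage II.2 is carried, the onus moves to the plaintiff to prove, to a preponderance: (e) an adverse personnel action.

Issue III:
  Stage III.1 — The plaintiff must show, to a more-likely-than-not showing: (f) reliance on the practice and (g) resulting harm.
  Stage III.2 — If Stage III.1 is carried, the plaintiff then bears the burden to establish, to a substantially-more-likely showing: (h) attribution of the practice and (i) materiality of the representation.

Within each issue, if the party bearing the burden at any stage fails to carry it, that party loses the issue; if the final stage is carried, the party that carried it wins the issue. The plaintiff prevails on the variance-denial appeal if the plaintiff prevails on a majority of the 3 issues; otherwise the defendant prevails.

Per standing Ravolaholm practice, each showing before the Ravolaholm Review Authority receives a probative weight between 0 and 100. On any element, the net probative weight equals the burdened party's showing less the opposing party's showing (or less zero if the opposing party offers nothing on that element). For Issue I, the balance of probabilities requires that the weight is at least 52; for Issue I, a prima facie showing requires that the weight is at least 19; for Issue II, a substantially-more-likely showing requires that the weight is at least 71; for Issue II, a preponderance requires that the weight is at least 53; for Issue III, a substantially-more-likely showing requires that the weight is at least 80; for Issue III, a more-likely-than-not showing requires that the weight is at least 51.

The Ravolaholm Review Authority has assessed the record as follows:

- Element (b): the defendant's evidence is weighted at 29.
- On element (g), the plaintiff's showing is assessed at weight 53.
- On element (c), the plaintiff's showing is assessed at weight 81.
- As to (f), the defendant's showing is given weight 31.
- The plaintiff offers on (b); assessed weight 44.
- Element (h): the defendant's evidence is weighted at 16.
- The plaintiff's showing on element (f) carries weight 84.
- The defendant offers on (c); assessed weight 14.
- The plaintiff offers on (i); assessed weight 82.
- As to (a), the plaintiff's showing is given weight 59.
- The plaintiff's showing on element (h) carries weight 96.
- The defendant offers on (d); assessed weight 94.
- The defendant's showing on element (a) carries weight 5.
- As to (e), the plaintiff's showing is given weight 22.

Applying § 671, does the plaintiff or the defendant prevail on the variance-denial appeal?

— Issue I —
Stage I.1 (plaintiff, the balance of probabilities, weight is at least 52): (a) net 59−5=54 ≥ 52 — meets.
  Stage I.1 is satisfied; the plaintiff continues to bear the burden.
Stage I.2 (plaintiff, a prima facie showing, weight is at least 19): (b) net 44−29=15 < 19 — fails.
  The plaintiff does not carry Stage I.2.
So the defendant prevails on this issue.
— Issue II —
Stage II.1 (plaintiff, a substantially-more-likely showing, weight is at least 71): (c) net 81−14=67 < 71 — fails.
  Stage II.1 not carried; the plaintiff fails its burden.
The defendant prevails on this issue.
— Issue III —
At Stage III.1 the plaintiff must meet a more-likely-than-not showing (weight is at least 51): on (f) the weight is 84 less the opposing 31 gives net 53, which does reach 51, so (f) meets the standard; on (g) the weight is 53, ≥ 51, so (g) meets the standard.
  Stage III.1 carried; the burden remains with the plaintiff.
At Stage III.2 the plaintiff must meet a substantially-more-likely showing (weight is at least 80): on (h) the weight is 96 less the opposing 16 gives net 80, ≥ 80, so (h) meets the standard; on (i) the weight is 82, ≥ 80, so (i) meets the standard.
  All elements met at the final stage.
With every stage satisfied, the plaintiff prevails on this issue.
Per-issue: Issue I → defendant; Issue II → defendant; Issue III → plaintiff. The plaintiff must prevail on a majority of issues; overall, the defendant prevails.

defendant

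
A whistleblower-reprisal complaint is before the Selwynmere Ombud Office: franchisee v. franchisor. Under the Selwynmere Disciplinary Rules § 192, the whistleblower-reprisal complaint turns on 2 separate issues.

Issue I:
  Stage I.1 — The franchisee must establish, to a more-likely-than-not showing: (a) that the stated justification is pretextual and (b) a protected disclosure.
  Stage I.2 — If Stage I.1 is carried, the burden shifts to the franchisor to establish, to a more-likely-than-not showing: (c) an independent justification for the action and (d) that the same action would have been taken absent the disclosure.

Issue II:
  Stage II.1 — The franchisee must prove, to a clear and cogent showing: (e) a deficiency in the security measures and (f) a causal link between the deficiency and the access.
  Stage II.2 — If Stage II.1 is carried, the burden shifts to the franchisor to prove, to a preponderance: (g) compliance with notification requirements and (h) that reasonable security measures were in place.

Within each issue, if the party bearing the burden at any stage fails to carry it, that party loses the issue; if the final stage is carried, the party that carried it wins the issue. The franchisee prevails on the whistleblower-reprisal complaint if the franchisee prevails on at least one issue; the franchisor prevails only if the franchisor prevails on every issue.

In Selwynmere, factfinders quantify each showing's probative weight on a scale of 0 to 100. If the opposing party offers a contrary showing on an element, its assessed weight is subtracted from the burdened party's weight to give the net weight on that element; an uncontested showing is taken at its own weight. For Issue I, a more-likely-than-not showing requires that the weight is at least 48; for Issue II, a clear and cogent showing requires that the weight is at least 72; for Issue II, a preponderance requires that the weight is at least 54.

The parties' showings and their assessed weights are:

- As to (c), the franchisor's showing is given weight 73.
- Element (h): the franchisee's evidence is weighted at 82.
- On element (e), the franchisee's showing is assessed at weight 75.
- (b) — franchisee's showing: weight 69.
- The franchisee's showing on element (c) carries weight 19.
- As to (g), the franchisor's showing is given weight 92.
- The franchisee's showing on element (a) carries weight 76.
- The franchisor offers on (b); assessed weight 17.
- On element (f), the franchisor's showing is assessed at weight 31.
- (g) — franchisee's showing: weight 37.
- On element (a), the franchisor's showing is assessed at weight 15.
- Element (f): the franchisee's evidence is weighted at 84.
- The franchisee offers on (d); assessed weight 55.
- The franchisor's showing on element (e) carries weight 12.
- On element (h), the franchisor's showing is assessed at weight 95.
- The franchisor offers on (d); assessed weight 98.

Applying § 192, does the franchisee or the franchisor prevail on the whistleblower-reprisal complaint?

franchisee

— Issue I —
At Stage I.1 the franchisee must meet a more-likely-than-not showing (weight is at least 48): on (a) the weight is 76 less the opposing 15 gives net 61, ≥ 48, so (a) meets the standard; on (b) the weight is 69 less the opposing 17 gives net 52, ≥ 48, so (b) meets the standard.
  Stage I.1 carried; the burden shifts to the franchisor.
At Stage I.2 the franchisor must meet a more-likely-than-not showing (weight is at least 48): on (c) the weight is 73 less the opposing 19 gives net 54, which does reach 48, so (c) meets the standard; on (d) the weight is 98 less the opposing 55 gives net 43, < 48, so (d) does not meet the standard.
  The franchisor does not carry Stage I.2.
The analysis ends at Stage I.2; the franchisee prevails on this issue.
— Issue II —
Stage II.1 (franchisee, a clear and cogent showing, weight is at least 72): (e) net 75−12=63 < 72 — fails; (f) net 84−31=53 < 72 — fails.
  Not every element is met, so the franchisee fails to carry Stage II.1.
The analysis ends at Stage II.1; the franchisor prevails on this issue.
Per-issue: Issue I → franchisee; Issue II → franchisor. The franchisee must prevail on at least one issue; overall, the franchisee prevails.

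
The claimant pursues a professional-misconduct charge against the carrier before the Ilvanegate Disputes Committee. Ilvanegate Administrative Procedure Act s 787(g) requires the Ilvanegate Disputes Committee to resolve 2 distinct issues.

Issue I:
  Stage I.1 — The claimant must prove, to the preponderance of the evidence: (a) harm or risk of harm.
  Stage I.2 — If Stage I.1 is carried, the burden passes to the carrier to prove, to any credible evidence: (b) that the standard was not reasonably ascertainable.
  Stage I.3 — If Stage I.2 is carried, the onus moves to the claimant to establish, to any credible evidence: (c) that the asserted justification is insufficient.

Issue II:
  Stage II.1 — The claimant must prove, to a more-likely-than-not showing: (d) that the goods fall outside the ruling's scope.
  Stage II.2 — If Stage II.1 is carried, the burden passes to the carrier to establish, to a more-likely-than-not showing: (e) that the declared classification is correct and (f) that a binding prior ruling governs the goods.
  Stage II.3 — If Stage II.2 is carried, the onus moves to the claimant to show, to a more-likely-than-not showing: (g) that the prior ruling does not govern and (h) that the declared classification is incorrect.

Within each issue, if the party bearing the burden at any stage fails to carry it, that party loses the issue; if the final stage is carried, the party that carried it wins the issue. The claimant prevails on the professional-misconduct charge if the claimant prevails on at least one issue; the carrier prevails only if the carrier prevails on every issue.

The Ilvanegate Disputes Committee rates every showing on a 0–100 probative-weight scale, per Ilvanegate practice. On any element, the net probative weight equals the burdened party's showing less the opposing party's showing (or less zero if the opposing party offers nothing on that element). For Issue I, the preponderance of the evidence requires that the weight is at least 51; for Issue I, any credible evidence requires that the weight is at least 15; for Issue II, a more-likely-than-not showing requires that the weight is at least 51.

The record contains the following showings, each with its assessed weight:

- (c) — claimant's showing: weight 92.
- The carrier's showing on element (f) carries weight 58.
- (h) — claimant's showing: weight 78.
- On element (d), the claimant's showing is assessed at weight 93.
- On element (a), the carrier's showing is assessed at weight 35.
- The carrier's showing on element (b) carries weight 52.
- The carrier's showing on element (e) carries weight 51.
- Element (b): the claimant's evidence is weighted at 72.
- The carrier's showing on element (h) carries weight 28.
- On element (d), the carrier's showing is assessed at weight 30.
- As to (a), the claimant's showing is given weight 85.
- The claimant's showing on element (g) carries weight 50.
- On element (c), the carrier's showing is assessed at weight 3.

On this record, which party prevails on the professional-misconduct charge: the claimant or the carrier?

— Issue I —
Stage I.1 — burden on claimant; standard: the preponderance of the evidence (weight is at least 51).
    (a): 85 − 35 = 50 < 51 [not met]
  The claimant does not carry Stage I.1.
So the carrier prevails on this issue.
— Issue II —
Stage II.1 — burden on claimant; standard: a more-likely-than-not showing (weight is at least 51).
    (d): 93 − 30 = 63 ≥ 51 [met]
  The claimant carries Stage II.1; the carrier now bears the burden.
Stage II.2 — burden on carrier; standard: a more-likely-than-not showing (weight is at least 51).
    (e): 51 ≥ 51 [met]
    (f): 58 ≥ 51 [met]
  The carrier carries Stage II.2; the claimant now bears the burden.
Stage II.3 — burden on claimant; standard: a more-likely-than-not showing (weight is at least 51).
    (g): 50 < 51 [not met]
    (h): 78 − 28 = 50 < 51 [not met]
  Stage II.3 not carried; the claimant fails its burden.
The analysis ends at Stage II.3; the carrier prevails on this issue.
Per-issue: Issue I → carrier; Issue II → carrier. The claimant must prevail on at least one issue; overall, the carrier prevails.

carrier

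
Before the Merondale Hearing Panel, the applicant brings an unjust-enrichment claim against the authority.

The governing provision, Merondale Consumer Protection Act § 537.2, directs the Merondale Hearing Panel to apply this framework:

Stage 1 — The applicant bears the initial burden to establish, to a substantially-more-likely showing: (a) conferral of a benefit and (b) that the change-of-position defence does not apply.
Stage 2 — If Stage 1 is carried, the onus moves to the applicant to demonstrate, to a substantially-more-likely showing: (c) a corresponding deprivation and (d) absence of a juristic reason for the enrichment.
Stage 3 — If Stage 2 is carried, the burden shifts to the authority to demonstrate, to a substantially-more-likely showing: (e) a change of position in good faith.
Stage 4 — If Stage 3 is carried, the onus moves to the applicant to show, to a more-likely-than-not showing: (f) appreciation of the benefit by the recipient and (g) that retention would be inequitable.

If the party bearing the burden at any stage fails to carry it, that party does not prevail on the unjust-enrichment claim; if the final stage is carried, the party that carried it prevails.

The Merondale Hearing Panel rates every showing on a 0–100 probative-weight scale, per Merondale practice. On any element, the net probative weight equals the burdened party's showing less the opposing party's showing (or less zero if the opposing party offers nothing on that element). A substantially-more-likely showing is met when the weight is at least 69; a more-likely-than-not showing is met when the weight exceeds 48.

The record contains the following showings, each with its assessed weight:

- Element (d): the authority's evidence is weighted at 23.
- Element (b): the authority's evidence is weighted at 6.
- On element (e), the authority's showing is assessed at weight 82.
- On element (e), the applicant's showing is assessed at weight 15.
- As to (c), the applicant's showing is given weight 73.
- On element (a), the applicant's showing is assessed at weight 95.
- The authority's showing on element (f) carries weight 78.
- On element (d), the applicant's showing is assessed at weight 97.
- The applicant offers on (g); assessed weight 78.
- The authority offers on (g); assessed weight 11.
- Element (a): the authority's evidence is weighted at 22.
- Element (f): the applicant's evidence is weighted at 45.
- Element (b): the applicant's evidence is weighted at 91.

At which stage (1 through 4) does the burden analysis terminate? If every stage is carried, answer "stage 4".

Stage 1 — burden on applicant; standard: a substantially-more-likely showing (weight is at least 69).
    (a): 95 − 22 = 73 ≥ 69 [met]
    (b): 91 − 6 = 85 ≥ 69 [met]
  All elements met. The applicant retains the burden for Stage 2.
Stage 2 — burden on applicant; standard: a substantially-more-likely showing (weight is at least 69).
    (c): 73 ≥ 69 [met]
    (d): 97 − 23 = 74 ≥ 69 [met]
  Stage 2 carried; the burden shifts to the authority.
Stage 3 — burden on authority; standard: a substantially-more-likely showing (weight is at least 69).
    (e): 82 − 15 = 67 < 69 [not met]
  Stage 3 not carried; the authority fails its burden.
The applicant prevails.

stage 3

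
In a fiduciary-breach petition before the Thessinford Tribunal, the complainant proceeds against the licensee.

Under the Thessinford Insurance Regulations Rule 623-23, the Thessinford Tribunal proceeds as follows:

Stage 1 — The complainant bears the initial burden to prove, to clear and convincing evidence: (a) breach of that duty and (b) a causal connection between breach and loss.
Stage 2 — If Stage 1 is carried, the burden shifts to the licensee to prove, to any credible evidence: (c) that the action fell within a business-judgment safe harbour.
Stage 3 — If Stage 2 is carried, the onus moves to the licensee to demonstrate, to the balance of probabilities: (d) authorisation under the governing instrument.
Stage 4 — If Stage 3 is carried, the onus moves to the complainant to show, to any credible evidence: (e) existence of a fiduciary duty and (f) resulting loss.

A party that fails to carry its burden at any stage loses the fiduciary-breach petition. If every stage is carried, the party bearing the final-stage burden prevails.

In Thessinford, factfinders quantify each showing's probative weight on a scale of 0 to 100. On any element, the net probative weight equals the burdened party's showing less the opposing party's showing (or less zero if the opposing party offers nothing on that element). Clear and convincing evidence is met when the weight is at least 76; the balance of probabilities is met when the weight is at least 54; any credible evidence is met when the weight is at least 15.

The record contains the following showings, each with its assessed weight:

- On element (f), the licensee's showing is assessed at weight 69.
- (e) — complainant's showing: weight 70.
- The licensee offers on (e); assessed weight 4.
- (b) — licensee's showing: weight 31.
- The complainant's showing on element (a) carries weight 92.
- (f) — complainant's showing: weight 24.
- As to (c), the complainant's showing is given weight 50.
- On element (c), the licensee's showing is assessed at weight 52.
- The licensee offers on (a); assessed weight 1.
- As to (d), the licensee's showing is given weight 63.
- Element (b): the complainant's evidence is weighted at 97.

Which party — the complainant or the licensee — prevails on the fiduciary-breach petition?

At Stage 1 the complainant must meet clear and convincing evidence (weight is at least 76): on (a) the weight is 92 less the opposing 1 gives net 91, ≥ 76, so (a) meets the standard; on (b) the weight is 97 less the opposing 31 gives net 66, < 76, so (b) does not meet the standard.
  The complainant does not carry Stage 1.
So the licensee prevails.

licensee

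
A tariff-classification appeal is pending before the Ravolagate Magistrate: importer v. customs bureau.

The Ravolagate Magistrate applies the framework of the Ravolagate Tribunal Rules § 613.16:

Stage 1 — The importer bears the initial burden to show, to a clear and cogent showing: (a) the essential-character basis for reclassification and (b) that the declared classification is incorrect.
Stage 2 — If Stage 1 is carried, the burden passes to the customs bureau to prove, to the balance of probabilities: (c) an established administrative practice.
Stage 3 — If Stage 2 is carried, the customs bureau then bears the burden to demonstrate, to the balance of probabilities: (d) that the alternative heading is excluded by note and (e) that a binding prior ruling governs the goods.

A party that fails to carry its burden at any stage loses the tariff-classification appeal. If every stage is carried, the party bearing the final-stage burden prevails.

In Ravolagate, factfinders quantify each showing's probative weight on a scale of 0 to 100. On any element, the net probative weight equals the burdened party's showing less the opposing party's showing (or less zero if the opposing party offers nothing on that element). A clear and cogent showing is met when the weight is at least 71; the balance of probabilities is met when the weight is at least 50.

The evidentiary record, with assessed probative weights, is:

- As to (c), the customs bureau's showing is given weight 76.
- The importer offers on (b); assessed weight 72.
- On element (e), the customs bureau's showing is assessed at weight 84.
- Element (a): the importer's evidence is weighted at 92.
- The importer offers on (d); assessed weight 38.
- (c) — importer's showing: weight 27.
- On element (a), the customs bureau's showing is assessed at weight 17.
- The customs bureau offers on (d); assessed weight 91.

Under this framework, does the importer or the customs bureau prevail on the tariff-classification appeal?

importer

Stage 1 (importer, a clear and cogent showing, weight is at least 71): (a) net 92−17=75 ≥ 71 — meets; (b) 72 ≥ 71 — meets.
  The importer carries Stage 1; the customs bureau now bears the burden.
Stage 2 (customs bureau, the balance of probabilities, weight is at least 50): (c) net 76−27=49 < 50 — fails.
  Stage 2 not carried; the customs bureau fails its burden.
The importer prevails.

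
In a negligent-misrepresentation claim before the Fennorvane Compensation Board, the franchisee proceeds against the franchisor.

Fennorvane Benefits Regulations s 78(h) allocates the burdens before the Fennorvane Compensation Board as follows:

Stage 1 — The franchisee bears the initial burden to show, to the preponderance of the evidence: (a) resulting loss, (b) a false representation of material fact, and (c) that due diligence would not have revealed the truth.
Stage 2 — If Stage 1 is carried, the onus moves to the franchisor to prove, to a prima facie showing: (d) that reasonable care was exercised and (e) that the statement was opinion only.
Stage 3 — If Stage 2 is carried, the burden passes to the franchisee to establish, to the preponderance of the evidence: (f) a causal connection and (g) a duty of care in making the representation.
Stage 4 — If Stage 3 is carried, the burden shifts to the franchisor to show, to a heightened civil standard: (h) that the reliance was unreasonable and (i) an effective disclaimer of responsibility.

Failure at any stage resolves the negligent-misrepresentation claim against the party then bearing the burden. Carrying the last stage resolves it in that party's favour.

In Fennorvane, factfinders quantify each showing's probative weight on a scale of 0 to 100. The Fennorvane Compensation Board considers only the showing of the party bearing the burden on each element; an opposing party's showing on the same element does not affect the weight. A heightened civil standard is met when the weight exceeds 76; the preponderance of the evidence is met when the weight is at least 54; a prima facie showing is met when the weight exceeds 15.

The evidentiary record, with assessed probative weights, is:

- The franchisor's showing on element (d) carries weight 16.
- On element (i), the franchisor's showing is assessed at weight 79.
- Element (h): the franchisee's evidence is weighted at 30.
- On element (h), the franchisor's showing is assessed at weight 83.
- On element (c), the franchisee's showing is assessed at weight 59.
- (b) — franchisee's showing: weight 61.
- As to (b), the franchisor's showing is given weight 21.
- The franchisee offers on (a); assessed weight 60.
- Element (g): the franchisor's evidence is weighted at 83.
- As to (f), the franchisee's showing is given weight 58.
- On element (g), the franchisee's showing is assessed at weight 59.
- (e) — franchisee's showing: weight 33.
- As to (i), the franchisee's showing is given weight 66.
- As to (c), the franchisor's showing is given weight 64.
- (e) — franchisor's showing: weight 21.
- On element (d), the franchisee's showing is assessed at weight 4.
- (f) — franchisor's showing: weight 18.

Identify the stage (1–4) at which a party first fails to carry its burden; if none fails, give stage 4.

Stage 1 — burden on franchisee; standard: the preponderance of the evidence (weight is at least 54).
    (a): 60 ≥ 54 [met]
    (b): 61 (franchisor's 21 disregarded) ≥ 54 [met]
    (c): 59 (franchisor's 64 disregarded) ≥ 54 [met]
  Stage 1 carried; the burden shifts to the franchisor.
Stage 2 — burden on franchisor; standard: a prima facie showing (weight exceeds 15).
    (d): 16 (franchisee's 4 disregarded) > 15 [met]
    (e): 21 (franchisee's 33 disregarded) > 15 [met]
  All elements met. The burden passes to the franchisee.
Stage 3 — burden on franchisee; standard: the preponderance of the evidence (weight is at least 54).
    (f): 58 (franchisor's 18 disregarded) ≥ 54 [met]
    (g): 59 (franchisor's 83 disregarded) ≥ 54 [met]
  All elements met. The burden passes to the franchisor.
Stage 4 — burden on franchisor; standard: a heightened civil standard (weight exceeds 76).
    (h): 83 (franchisee's 30 disregarded) > 76 [met]
    (i): 79 (franchisee's 66 disregarded) > 76 [met]
  Stage 4 carried; the final stage is satisfied.
Every stage carried; the franchisor prevails.

stage 4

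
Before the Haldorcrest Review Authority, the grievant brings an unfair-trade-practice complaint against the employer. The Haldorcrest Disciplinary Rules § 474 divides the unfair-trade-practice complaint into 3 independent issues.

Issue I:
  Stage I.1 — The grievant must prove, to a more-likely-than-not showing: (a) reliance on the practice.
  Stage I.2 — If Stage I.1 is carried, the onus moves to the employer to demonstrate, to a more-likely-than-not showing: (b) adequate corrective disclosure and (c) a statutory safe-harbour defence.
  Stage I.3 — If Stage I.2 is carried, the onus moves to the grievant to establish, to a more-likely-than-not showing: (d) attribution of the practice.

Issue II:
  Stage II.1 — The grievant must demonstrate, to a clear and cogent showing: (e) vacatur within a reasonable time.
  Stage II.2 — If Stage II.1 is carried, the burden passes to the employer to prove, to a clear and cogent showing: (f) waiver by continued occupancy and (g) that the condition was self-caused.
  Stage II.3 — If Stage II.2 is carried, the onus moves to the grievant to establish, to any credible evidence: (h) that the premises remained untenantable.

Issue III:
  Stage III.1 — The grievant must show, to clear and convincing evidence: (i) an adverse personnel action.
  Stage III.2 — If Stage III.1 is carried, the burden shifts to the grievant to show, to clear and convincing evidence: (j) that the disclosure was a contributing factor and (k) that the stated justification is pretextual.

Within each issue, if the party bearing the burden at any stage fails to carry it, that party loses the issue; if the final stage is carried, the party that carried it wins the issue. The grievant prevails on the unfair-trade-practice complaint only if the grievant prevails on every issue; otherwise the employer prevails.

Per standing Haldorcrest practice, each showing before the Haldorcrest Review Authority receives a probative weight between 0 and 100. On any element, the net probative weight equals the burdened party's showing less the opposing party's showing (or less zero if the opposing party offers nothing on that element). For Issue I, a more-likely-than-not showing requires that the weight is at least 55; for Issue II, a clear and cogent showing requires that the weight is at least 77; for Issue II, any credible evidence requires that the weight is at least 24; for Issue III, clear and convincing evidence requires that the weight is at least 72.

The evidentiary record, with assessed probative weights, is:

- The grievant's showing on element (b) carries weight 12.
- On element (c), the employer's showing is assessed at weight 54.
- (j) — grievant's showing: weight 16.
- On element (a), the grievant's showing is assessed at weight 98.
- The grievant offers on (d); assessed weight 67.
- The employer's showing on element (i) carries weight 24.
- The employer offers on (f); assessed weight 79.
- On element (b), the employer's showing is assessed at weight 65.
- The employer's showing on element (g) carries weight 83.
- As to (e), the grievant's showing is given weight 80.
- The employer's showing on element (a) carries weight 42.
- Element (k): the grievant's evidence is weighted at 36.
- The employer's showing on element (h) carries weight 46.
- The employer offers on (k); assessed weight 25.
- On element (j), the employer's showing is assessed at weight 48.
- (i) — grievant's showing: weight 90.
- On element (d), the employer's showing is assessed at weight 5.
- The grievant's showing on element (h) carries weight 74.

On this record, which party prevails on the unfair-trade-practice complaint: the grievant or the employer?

— Issue I —
At Stage I.1 the grievant must meet a more-likely-than-not showing (weight is at least 55): on (a) the weight is 98 less the opposing 42 gives net 56, ≥ 55, so (a) meets the standard.
  All elements met. The burden passes to the employer.
At Stage I.2 the employer must meet a more-likely-than-not showing (weight is at least 55): on (b) the weight is 65 less the opposing 12 gives net 53, < 55, so (b) does not meet the standard; on (c) the weight is 54, which does not reach 55, so (c) does not meet the standard.
  Not every element is met, so the employer fails to carry Stage I.2.
The grievant prevails on this issue.
— Issue II —
Stage II.1 — burden on grievant; standard: a clear and cogent showing (weight is at least 77).
    (e): 80 ≥ 77 [met]
  The grievant carries Stage II.1; the employer now bears the burden.
Stage II.2 — burden on employer; standard: a clear and cogent showing (weight is at least 77).
    (f): 79 ≥ 77 [met]
    (g): 83 ≥ 77 [met]
  All elements met. The burden passes to the grievant.
Stage II.3 — burden on grievant; standard: any credible evidence (weight is at least 24).
    (h): 74 − 46 = 28 ≥ 24 [met]
  The grievant carries the last stage.
All stages carried — the grievant prevails on this issue.
— Issue III —
At Stage III.1 the grievant must meet clear and convincing evidence (weight is at least 72): on (i) the weight is 90 less the opposing 24 gives net 66, which does not reach 72, so (i) does not meet the standard.
  The grievant does not carry Stage III.1.
The employer prevails on this issue.
Per-issue: Issue I → grievant; Issue II → grievant; Issue III → employer. The grievant must prevail on every issue; overall, the employer prevails.

employer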